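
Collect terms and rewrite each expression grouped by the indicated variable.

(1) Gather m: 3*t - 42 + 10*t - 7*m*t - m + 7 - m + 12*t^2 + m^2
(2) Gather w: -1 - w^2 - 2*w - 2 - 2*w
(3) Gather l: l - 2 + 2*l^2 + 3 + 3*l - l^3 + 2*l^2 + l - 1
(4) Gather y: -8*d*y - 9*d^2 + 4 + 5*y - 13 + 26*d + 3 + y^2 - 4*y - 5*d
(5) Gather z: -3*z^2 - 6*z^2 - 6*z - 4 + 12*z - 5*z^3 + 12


(1) = m^2 + m*(-7*t - 2) + 12*t^2 + 13*t - 35
(2) = -w^2 - 4*w - 3
(3) = -l^3 + 4*l^2 + 5*l
(4) = -9*d^2 + 21*d + y^2 + y*(1 - 8*d) - 6
(5) = -5*z^3 - 9*z^2 + 6*z + 8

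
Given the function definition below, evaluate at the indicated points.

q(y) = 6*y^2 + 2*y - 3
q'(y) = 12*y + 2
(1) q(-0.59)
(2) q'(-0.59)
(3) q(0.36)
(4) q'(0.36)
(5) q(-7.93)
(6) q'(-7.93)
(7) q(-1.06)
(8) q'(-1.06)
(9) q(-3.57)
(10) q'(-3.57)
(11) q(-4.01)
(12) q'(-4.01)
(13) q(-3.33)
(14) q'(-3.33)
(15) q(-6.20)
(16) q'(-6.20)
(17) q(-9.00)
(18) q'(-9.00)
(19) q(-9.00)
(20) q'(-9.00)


(1) = -2.09
(2) = -5.08
(3) = -1.50
(4) = 6.32
(5) = 358.45
(6) = -93.16
(7) = 1.62
(8) = -10.72
(9) = 66.33
(10) = -40.84
(11) = 85.46
(12) = -46.12
(13) = 56.87
(14) = -37.96
(15) = 215.24
(16) = -72.40
(17) = 465.00
(18) = -106.00
(19) = 465.00
(20) = -106.00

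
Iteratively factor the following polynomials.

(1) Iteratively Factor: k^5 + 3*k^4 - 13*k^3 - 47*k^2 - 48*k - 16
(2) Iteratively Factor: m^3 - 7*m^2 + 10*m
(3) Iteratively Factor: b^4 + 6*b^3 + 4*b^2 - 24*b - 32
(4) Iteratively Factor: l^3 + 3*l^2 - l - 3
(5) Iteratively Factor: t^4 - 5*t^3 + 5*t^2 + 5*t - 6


(1) = (k + 1)*(k^4 + 2*k^3 - 15*k^2 - 32*k - 16) = (k + 1)^2*(k^3 + k^2 - 16*k - 16) = (k + 1)^2*(k + 4)*(k^2 - 3*k - 4) = (k + 1)^3*(k + 4)*(k - 4)
(2) = (m - 5)*(m^2 - 2*m) = (m - 5)*(m - 2)*(m)
(3) = (b + 4)*(b^3 + 2*b^2 - 4*b - 8) = (b + 2)*(b + 4)*(b^2 - 4) = (b - 2)*(b + 2)*(b + 4)*(b + 2)
(4) = (l + 1)*(l^2 + 2*l - 3) = (l + 1)*(l + 3)*(l - 1)
(5) = (t - 1)*(t^3 - 4*t^2 + t + 6) = (t - 1)*(t + 1)*(t^2 - 5*t + 6) = (t - 3)*(t - 1)*(t + 1)*(t - 2)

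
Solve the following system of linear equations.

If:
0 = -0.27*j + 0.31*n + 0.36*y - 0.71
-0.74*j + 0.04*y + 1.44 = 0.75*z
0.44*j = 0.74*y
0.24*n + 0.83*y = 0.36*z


Then:
j = 0.16
n = 2.32
y = 0.10
z = 1.77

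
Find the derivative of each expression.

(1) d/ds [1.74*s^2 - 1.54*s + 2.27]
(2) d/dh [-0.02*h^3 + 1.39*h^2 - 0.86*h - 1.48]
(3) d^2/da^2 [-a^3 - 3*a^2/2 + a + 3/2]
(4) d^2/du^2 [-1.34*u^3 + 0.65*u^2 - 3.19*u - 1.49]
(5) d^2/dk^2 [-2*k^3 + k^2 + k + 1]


(1) = 3.48*s - 1.54
(2) = -0.06*h^2 + 2.78*h - 0.86
(3) = -6*a - 3
(4) = 1.3 - 8.04*u
(5) = 2 - 12*k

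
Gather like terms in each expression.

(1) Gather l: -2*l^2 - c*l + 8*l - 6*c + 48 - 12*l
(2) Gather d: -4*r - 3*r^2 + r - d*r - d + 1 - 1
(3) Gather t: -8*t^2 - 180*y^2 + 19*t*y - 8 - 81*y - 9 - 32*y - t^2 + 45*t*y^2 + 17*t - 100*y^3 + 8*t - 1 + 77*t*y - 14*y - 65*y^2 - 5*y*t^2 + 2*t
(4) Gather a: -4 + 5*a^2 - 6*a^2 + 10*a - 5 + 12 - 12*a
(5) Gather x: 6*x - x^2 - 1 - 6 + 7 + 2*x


(1) = -6*c - 2*l^2 + l*(-c - 4) + 48
(2) = d*(-r - 1) - 3*r^2 - 3*r
(3) = t^2*(-5*y - 9) + t*(45*y^2 + 96*y + 27) - 100*y^3 - 245*y^2 - 127*y - 18
(4) = -a^2 - 2*a + 3
(5) = -x^2 + 8*x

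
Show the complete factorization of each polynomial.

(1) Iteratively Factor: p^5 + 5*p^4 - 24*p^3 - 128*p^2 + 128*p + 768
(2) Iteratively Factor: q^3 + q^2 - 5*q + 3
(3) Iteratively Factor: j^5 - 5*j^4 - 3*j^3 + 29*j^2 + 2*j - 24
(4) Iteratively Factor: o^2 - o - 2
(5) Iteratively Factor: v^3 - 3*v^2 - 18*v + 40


(1) = (p - 3)*(p^4 + 8*p^3 - 128*p - 256) = (p - 3)*(p + 4)*(p^3 + 4*p^2 - 16*p - 64) = (p - 4)*(p - 3)*(p + 4)*(p^2 + 8*p + 16) = (p - 4)*(p - 3)*(p + 4)^2*(p + 4)
(2) = (q + 3)*(q^2 - 2*q + 1) = (q - 1)*(q + 3)*(q - 1)
(3) = (j + 1)*(j^4 - 6*j^3 + 3*j^2 + 26*j - 24) = (j - 3)*(j + 1)*(j^3 - 3*j^2 - 6*j + 8) = (j - 3)*(j - 1)*(j + 1)*(j^2 - 2*j - 8) = (j - 3)*(j - 1)*(j + 1)*(j + 2)*(j - 4)
(4) = (o - 2)*(o + 1)
(5) = (v + 4)*(v^2 - 7*v + 10) = (v - 2)*(v + 4)*(v - 5)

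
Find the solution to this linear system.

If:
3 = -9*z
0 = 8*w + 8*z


Then:
w = 1/3
z = -1/3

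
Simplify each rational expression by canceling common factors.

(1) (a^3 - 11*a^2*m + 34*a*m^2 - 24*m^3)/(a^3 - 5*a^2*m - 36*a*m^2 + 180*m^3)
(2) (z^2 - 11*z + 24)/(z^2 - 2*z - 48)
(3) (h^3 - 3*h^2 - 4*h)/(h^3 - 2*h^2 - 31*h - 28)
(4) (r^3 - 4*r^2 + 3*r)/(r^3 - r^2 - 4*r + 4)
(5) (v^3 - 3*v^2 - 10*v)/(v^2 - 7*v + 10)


(1) = (a^2 - 5*a*m + 4*m^2)/(a^2 + a*m - 30*m^2)
(2) = (z - 3)/(z + 6)
(3) = (h^2 - 4*h)/(h^2 - 3*h - 28)
(4) = (r^2 - 3*r)/(r^2 - 4)
(5) = (v^2 + 2*v)/(v - 2)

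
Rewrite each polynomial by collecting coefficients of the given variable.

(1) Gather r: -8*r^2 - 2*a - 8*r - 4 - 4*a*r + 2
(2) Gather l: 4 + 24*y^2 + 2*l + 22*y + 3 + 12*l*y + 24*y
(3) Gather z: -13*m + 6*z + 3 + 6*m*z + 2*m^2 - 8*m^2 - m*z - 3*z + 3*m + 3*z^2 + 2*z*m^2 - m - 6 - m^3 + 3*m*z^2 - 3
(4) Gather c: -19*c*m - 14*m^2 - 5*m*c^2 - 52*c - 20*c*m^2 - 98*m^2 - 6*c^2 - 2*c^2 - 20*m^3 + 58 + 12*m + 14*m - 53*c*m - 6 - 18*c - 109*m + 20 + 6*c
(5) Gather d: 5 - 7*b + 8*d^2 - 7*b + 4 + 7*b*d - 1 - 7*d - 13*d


(1) = -2*a - 8*r^2 + r*(-4*a - 8) - 2
(2) = l*(12*y + 2) + 24*y^2 + 46*y + 7
(3) = -m^3 - 6*m^2 - 11*m + z^2*(3*m + 3) + z*(2*m^2 + 5*m + 3) - 6
(4) = c^2*(-5*m - 8) + c*(-20*m^2 - 72*m - 64) - 20*m^3 - 112*m^2 - 83*m + 72
(5) = -14*b + 8*d^2 + d*(7*b - 20) + 8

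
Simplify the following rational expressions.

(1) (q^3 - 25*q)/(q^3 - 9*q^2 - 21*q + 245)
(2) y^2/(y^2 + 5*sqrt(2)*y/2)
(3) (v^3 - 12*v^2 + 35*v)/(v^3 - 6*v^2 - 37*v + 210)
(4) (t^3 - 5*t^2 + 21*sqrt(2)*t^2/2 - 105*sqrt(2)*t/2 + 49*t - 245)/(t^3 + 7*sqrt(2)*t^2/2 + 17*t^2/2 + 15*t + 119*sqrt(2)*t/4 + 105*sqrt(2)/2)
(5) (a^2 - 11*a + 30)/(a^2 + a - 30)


(1) = (q^2 - 5*q)/(q^2 - 14*q + 49)
(2) = 2*y/(2*y + 5*sqrt(2))
(3) = v/(v + 6)
(4) = (8*t^2 + t*(-40 + 56*sqrt(2)) - 280*sqrt(2))/(8*t^2 + 68*t + 120)
(5) = (a - 6)/(a + 6)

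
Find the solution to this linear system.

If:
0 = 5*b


Then:
b = 0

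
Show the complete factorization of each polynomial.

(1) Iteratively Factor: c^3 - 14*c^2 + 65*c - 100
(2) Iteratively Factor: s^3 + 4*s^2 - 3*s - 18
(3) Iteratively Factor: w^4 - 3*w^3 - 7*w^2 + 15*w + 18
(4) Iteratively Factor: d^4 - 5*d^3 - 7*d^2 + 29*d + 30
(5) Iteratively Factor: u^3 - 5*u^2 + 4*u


(1) = (c - 4)*(c^2 - 10*c + 25) = (c - 5)*(c - 4)*(c - 5)
(2) = (s - 2)*(s^2 + 6*s + 9) = (s - 2)*(s + 3)*(s + 3)
(3) = (w - 3)*(w^3 - 7*w - 6) = (w - 3)^2*(w^2 + 3*w + 2) = (w - 3)^2*(w + 2)*(w + 1)
(4) = (d - 5)*(d^3 - 7*d - 6) = (d - 5)*(d + 1)*(d^2 - d - 6) = (d - 5)*(d + 1)*(d + 2)*(d - 3)
(5) = (u - 4)*(u^2 - u) = (u - 4)*(u - 1)*(u)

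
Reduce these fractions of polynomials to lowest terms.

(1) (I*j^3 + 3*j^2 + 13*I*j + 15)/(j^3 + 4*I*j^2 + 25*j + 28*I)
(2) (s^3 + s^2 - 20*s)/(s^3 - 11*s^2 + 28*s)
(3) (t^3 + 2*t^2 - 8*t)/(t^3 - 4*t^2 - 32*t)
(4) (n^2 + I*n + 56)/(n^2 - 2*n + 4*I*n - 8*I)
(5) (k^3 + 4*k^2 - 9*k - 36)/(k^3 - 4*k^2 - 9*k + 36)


(1) = (I*j^3 + 3*j^2 + 13*I*j + 15)/(j^3 + 4*I*j^2 + 25*j + 28*I)
(2) = (s + 5)/(s - 7)
(3) = (t - 2)/(t - 8)
(4) = (n^2 + I*n + 56)/(n^2 + n*(-2 + 4*I) - 8*I)
(5) = (k + 4)/(k - 4)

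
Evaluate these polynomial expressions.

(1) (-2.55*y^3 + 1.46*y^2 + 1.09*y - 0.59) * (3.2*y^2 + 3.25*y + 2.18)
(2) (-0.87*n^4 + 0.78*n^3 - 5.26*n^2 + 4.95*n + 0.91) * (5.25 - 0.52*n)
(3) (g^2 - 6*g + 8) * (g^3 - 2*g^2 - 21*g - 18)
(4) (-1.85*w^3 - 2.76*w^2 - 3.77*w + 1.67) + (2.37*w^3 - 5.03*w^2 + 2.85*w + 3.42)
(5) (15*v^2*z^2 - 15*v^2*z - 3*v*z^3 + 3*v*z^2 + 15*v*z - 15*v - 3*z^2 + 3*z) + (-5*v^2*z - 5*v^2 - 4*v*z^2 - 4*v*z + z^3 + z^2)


(1) = -8.16*y^5 - 3.6155*y^4 + 2.674*y^3 + 4.8373*y^2 + 0.4587*y - 1.2862
(2) = 0.4524*n^5 - 4.9731*n^4 + 6.8302*n^3 - 30.189*n^2 + 25.5143*n + 4.7775
(3) = g^5 - 8*g^4 - g^3 + 92*g^2 - 60*g - 144
(4) = 0.52*w^3 - 7.79*w^2 - 0.92*w + 5.09
(5) = 15*v^2*z^2 - 20*v^2*z - 5*v^2 - 3*v*z^3 - v*z^2 + 11*v*z - 15*v + z^3 - 2*z^2 + 3*z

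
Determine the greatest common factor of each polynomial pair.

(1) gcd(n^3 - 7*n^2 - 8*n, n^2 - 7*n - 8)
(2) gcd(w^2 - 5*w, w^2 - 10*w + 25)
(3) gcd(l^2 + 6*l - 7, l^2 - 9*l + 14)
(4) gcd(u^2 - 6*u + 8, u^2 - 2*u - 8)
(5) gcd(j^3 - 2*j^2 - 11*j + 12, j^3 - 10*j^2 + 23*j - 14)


(1) = n^2 - 7*n - 8
(2) = gcd(w*(w - 5), (w - 5)^2) = w - 5
(3) = gcd((l - 1)*(l + 7), (l - 7)*(l - 2)) = 1
(4) = gcd((u - 4)*(u - 2), (u - 4)*(u + 2)) = u - 4
(5) = gcd((j - 4)*(j - 1)*(j + 3), (j - 7)*(j - 2)*(j - 1)) = j - 1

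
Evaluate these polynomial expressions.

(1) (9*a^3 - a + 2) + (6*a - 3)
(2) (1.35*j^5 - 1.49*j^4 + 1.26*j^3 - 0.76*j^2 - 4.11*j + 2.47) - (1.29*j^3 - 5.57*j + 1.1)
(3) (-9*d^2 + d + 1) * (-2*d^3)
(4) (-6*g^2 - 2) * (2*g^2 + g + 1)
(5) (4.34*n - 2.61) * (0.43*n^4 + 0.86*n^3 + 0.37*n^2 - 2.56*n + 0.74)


(1) = 9*a^3 + 5*a - 1
(2) = 1.35*j^5 - 1.49*j^4 - 0.03*j^3 - 0.76*j^2 + 1.46*j + 1.37
(3) = 18*d^5 - 2*d^4 - 2*d^3
(4) = -12*g^4 - 6*g^3 - 10*g^2 - 2*g - 2
(5) = 1.8662*n^5 + 2.6101*n^4 - 0.6388*n^3 - 12.0761*n^2 + 9.8932*n - 1.9314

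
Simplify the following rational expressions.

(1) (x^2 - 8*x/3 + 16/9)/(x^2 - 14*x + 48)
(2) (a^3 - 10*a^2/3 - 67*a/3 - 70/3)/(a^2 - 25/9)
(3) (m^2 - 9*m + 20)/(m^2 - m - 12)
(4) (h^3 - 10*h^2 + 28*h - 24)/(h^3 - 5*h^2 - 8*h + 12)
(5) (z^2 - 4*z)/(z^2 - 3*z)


(1) = (9*x^2 - 24*x + 16)/(9*x^2 - 126*x + 432)
(2) = (3*a^2 - 15*a - 42)/(3*a - 5)
(3) = (m - 5)/(m + 3)
(4) = (h^2 - 4*h + 4)/(h^2 + h - 2)
(5) = (z - 4)/(z - 3)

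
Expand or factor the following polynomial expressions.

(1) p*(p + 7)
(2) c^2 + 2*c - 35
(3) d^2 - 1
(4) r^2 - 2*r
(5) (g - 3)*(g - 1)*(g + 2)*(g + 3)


(1) = p^2 + 7*p
(2) = (c - 5)*(c + 7)
(3) = (d - 1)*(d + 1)
(4) = r*(r - 2)
(5) = g^4 + g^3 - 11*g^2 - 9*g + 18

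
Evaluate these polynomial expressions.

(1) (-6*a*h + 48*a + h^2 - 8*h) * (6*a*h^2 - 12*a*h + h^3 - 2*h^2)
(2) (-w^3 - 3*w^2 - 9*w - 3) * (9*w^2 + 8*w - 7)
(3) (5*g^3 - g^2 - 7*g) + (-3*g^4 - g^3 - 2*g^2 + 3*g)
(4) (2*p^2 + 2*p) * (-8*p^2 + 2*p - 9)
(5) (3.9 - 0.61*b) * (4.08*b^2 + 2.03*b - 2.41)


(1) = -36*a^2*h^3 + 360*a^2*h^2 - 576*a^2*h + h^5 - 10*h^4 + 16*h^3
(2) = -9*w^5 - 35*w^4 - 98*w^3 - 78*w^2 + 39*w + 21
(3) = -3*g^4 + 4*g^3 - 3*g^2 - 4*g
(4) = -16*p^4 - 12*p^3 - 14*p^2 - 18*p
(5) = -2.4888*b^3 + 14.6737*b^2 + 9.3871*b - 9.399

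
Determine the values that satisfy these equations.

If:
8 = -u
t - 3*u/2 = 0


Then:
t = -12
u = -8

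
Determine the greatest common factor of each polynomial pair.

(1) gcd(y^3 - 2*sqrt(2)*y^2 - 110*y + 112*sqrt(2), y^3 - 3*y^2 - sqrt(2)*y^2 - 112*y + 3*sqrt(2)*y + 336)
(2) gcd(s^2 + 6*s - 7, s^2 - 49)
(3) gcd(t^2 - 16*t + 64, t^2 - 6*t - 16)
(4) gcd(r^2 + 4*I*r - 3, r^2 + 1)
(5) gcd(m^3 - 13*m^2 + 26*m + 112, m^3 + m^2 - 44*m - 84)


(1) = gcd((y - 8*sqrt(2))*(y - sqrt(2))*(y + 7*sqrt(2)), (y - 3)*(y - 8*sqrt(2))*(y + 7*sqrt(2))) = y^2 - sqrt(2)*y - 112
(2) = s + 7
(3) = gcd((t - 8)^2, (t - 8)*(t + 2)) = t - 8
(4) = r + I
(5) = gcd((m - 8)*(m - 7)*(m + 2), (m - 7)*(m + 2)*(m + 6)) = m^2 - 5*m - 14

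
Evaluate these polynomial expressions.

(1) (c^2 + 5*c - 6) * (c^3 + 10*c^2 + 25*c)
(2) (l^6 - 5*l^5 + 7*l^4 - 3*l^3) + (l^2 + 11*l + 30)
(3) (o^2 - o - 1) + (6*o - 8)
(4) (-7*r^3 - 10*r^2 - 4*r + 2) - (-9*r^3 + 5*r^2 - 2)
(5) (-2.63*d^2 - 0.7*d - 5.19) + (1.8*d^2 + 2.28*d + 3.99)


(1) = c^5 + 15*c^4 + 69*c^3 + 65*c^2 - 150*c
(2) = l^6 - 5*l^5 + 7*l^4 - 3*l^3 + l^2 + 11*l + 30
(3) = o^2 + 5*o - 9
(4) = 2*r^3 - 15*r^2 - 4*r + 4
(5) = -0.83*d^2 + 1.58*d - 1.2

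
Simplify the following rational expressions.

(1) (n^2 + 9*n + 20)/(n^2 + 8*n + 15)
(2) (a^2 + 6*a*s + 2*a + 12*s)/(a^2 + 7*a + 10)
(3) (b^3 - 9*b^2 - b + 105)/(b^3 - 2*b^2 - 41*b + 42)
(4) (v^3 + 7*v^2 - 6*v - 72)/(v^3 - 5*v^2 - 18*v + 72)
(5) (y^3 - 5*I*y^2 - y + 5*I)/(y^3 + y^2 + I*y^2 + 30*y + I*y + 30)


(1) = (n + 4)/(n + 3)
(2) = (a + 6*s)/(a + 5)
(3) = (b^2 - 2*b - 15)/(b^2 + 5*b - 6)
(4) = (v + 6)/(v - 6)
(5) = (y - 1)/(y + 6*I)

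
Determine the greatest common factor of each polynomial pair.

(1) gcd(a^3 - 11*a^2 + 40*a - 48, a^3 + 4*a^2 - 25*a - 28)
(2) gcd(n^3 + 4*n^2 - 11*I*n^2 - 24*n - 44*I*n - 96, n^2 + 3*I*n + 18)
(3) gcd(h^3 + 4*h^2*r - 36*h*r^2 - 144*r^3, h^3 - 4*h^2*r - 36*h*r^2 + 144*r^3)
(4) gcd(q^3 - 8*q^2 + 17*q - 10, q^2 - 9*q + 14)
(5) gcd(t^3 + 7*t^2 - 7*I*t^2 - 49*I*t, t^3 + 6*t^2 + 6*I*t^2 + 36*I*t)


(1) = gcd((a - 4)^2*(a - 3), (a - 4)*(a + 1)*(a + 7)) = a - 4
(2) = gcd((n + 4)*(n - 8*I)*(n - 3*I), (n - 3*I)*(n + 6*I)) = n - 3*I
(3) = -h^2 + 36*r^2
(4) = gcd((q - 5)*(q - 2)*(q - 1), (q - 7)*(q - 2)) = q - 2
(5) = gcd(t*(t + 7)*(t - 7*I), t*(t + 6)*(t + 6*I)) = t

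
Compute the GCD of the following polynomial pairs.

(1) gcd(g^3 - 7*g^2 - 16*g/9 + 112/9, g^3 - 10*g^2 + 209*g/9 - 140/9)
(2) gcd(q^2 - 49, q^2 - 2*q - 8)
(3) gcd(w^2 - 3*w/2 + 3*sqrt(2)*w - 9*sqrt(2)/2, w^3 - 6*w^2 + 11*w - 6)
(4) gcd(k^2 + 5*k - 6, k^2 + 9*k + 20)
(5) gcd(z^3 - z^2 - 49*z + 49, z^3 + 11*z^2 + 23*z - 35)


(1) = gcd((g - 7)*(g - 4/3)*(g + 4/3), (g - 7)*(g - 5/3)*(g - 4/3)) = g^2 - 25*g/3 + 28/3
(2) = gcd((q - 7)*(q + 7), (q - 4)*(q + 2)) = 1
(3) = 1
(4) = gcd((k - 1)*(k + 6), (k + 4)*(k + 5)) = 1
(5) = gcd((z - 7)*(z - 1)*(z + 7), (z - 1)*(z + 5)*(z + 7)) = z^2 + 6*z - 7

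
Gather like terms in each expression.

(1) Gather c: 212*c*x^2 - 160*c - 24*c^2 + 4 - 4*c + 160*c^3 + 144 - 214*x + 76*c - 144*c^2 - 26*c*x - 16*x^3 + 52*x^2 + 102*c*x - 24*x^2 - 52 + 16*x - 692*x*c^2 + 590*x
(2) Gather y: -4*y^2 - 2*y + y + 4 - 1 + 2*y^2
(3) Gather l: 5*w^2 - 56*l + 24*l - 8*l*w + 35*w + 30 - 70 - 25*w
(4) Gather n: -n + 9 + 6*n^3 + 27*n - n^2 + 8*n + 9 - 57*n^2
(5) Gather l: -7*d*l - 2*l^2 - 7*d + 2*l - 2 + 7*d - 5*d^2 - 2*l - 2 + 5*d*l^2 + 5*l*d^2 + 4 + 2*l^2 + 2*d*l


(1) = 160*c^3 + c^2*(-692*x - 168) + c*(212*x^2 + 76*x - 88) - 16*x^3 + 28*x^2 + 392*x + 96
(2) = -2*y^2 - y + 3
(3) = l*(-8*w - 32) + 5*w^2 + 10*w - 40
(4) = 6*n^3 - 58*n^2 + 34*n + 18
(5) = -5*d^2 + 5*d*l^2 + l*(5*d^2 - 5*d)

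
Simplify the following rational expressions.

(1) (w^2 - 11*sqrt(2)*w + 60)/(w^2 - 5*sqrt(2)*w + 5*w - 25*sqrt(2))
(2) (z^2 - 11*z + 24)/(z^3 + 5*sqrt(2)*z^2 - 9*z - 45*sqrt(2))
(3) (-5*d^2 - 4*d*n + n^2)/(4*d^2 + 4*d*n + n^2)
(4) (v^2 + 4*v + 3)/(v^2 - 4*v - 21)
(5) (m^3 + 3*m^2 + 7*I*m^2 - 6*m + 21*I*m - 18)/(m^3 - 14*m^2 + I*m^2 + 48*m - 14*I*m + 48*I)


(1) = (w - 6*sqrt(2))/(w + 5)
(2) = (z - 8)/(z^2 + z*(3 + 5*sqrt(2)) + 15*sqrt(2))
(3) = (-5*d^2 - 4*d*n + n^2)/(4*d^2 + 4*d*n + n^2)
(4) = (v + 1)/(v - 7)
(5) = (m^2 + m*(3 + 6*I) + 18*I)/(m^2 - 14*m + 48)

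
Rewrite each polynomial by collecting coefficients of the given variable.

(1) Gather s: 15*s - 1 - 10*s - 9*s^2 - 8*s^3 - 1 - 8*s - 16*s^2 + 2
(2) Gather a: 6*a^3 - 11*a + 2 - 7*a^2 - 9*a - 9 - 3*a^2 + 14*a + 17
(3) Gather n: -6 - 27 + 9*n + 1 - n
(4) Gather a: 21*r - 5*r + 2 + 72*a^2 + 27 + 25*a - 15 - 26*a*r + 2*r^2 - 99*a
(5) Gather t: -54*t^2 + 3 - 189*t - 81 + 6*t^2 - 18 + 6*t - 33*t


(1) = -8*s^3 - 25*s^2 - 3*s
(2) = 6*a^3 - 10*a^2 - 6*a + 10
(3) = 8*n - 32
(4) = 72*a^2 + a*(-26*r - 74) + 2*r^2 + 16*r + 14
(5) = -48*t^2 - 216*t - 96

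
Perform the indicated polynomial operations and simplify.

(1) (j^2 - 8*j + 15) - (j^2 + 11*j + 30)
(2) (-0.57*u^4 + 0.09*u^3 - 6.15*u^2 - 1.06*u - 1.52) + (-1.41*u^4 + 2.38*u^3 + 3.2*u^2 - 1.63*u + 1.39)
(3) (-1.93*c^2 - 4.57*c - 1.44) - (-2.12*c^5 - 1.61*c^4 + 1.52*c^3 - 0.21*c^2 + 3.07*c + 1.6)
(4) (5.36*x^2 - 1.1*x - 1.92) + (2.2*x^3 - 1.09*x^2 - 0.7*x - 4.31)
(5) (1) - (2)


(1) = -19*j - 15
(2) = -1.98*u^4 + 2.47*u^3 - 2.95*u^2 - 2.69*u - 0.13
(3) = 2.12*c^5 + 1.61*c^4 - 1.52*c^3 - 1.72*c^2 - 7.64*c - 3.04
(4) = 2.2*x^3 + 4.27*x^2 - 1.8*x - 6.23
(5) = -1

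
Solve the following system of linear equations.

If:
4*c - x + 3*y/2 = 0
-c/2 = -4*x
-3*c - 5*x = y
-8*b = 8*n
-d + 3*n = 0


Then:
b = -n
c = 0
d = 3*n
x = 0
y = 0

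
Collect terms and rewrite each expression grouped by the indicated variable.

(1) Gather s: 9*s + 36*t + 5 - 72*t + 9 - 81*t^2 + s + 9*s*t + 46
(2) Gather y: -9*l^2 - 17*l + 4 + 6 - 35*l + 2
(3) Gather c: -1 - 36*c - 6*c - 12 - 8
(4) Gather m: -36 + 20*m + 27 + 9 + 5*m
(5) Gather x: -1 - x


(1) = s*(9*t + 10) - 81*t^2 - 36*t + 60
(2) = -9*l^2 - 52*l + 12
(3) = -42*c - 21
(4) = 25*m
(5) = -x - 1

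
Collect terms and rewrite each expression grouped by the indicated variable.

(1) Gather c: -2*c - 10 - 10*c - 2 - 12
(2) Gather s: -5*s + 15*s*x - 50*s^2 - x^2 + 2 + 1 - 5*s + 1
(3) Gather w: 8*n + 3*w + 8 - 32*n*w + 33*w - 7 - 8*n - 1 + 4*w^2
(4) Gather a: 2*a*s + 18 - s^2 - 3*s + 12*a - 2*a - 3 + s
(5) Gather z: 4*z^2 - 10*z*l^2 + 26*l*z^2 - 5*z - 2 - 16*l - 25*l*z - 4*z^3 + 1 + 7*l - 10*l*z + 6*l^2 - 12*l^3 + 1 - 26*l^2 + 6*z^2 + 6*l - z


(1) = -12*c - 24
(2) = -50*s^2 + s*(15*x - 10) - x^2 + 4
(3) = 4*w^2 + w*(36 - 32*n)
(4) = a*(2*s + 10) - s^2 - 2*s + 15
(5) = -12*l^3 - 20*l^2 - 3*l - 4*z^3 + z^2*(26*l + 10) + z*(-10*l^2 - 35*l - 6)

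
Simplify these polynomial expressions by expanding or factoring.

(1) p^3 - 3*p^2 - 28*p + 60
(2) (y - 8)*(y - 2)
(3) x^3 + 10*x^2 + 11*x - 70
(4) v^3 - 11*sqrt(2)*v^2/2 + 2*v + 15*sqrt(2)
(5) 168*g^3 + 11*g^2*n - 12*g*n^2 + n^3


(1) = (p - 6)*(p - 2)*(p + 5)
(2) = y^2 - 10*y + 16
(3) = (x - 2)*(x + 5)*(x + 7)
(4) = (v - 5*sqrt(2))*(v - 3*sqrt(2)/2)*(v + sqrt(2))
(5) = (-8*g + n)*(-7*g + n)*(3*g + n)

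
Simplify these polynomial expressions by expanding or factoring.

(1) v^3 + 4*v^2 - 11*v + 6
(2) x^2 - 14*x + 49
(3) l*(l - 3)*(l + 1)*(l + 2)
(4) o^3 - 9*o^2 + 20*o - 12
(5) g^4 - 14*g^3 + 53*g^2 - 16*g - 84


(1) = (v - 1)^2*(v + 6)
(2) = (x - 7)^2
(3) = l^4 - 7*l^2 - 6*l
(4) = (o - 6)*(o - 2)*(o - 1)
(5) = (g - 7)*(g - 6)*(g - 2)*(g + 1)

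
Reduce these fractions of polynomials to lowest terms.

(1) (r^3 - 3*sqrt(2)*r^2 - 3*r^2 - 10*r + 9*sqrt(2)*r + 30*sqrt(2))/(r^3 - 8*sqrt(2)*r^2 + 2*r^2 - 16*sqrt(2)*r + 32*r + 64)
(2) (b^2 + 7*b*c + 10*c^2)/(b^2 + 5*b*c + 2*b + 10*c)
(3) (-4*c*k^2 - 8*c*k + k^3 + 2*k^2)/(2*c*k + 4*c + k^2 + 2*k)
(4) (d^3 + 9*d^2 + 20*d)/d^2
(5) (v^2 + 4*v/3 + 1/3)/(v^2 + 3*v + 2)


(1) = (r^2 + r*(-5 - 3*sqrt(2)) + 15*sqrt(2))/(r^2 - 8*sqrt(2)*r + 32)
(2) = (b + 2*c)/(b + 2)
(3) = (-4*c*k + k^2)/(2*c + k)
(4) = (d^2 + 9*d + 20)/d
(5) = (3*v + 1)/(3*v + 6)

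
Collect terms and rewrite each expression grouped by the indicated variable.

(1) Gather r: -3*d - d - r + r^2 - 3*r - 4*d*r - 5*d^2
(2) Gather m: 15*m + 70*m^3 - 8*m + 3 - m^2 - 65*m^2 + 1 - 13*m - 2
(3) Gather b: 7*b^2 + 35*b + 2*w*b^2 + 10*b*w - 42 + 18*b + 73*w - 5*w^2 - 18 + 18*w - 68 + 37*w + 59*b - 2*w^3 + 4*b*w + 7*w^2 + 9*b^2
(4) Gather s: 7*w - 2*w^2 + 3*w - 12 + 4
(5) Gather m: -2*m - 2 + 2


(1) = -5*d^2 - 4*d + r^2 + r*(-4*d - 4)
(2) = 70*m^3 - 66*m^2 - 6*m + 2
(3) = b^2*(2*w + 16) + b*(14*w + 112) - 2*w^3 + 2*w^2 + 128*w - 128
(4) = -2*w^2 + 10*w - 8
(5) = -2*m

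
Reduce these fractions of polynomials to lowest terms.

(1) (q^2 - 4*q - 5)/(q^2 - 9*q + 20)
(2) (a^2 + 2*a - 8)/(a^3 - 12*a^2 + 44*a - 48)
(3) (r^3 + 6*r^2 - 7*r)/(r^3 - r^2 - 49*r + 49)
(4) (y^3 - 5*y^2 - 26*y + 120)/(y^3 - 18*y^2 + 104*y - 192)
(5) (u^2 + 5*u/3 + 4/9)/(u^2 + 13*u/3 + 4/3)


(1) = (q + 1)/(q - 4)
(2) = (a + 4)/(a^2 - 10*a + 24)
(3) = r/(r - 7)
(4) = (y + 5)/(y - 8)
(5) = (3*u + 4)/(3*u + 12)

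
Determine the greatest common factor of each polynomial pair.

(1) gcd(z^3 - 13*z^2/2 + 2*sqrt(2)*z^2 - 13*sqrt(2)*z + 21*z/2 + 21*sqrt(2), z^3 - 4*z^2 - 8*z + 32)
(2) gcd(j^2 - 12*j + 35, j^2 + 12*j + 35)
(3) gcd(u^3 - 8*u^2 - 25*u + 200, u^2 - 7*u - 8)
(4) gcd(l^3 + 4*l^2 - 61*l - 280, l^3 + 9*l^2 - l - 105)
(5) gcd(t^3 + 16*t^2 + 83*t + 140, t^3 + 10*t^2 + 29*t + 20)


(1) = gcd((z - 7/2)*(z - 3)*(z + 2*sqrt(2)), (z - 4)*(z - 2*sqrt(2))*(z + 2*sqrt(2))) = z + 2*sqrt(2)
(2) = 1
(3) = gcd((u - 8)*(u - 5)*(u + 5), (u - 8)*(u + 1)) = u - 8
(4) = l^2 + 12*l + 35
(5) = gcd((t + 4)*(t + 5)*(t + 7), (t + 1)*(t + 4)*(t + 5)) = t^2 + 9*t + 20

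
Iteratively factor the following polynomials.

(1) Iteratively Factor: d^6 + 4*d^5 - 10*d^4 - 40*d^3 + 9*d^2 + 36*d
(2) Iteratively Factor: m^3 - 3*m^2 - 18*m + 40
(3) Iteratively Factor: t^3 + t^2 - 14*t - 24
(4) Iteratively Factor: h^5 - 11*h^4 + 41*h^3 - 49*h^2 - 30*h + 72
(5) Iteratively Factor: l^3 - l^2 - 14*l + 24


(1) = (d + 1)*(d^5 + 3*d^4 - 13*d^3 - 27*d^2 + 36*d) = (d + 1)*(d + 4)*(d^4 - d^3 - 9*d^2 + 9*d) = (d + 1)*(d + 3)*(d + 4)*(d^3 - 4*d^2 + 3*d) = d*(d + 1)*(d + 3)*(d + 4)*(d^2 - 4*d + 3) = d*(d - 3)*(d + 1)*(d + 3)*(d + 4)*(d - 1)
(2) = (m + 4)*(m^2 - 7*m + 10) = (m - 2)*(m + 4)*(m - 5)
(3) = (t + 3)*(t^2 - 2*t - 8) = (t + 2)*(t + 3)*(t - 4)
(4) = (h - 3)*(h^4 - 8*h^3 + 17*h^2 + 2*h - 24) = (h - 4)*(h - 3)*(h^3 - 4*h^2 + h + 6) = (h - 4)*(h - 3)^2*(h^2 - h - 2) = (h - 4)*(h - 3)^2*(h + 1)*(h - 2)
(5) = (l - 3)*(l^2 + 2*l - 8) = (l - 3)*(l - 2)*(l + 4)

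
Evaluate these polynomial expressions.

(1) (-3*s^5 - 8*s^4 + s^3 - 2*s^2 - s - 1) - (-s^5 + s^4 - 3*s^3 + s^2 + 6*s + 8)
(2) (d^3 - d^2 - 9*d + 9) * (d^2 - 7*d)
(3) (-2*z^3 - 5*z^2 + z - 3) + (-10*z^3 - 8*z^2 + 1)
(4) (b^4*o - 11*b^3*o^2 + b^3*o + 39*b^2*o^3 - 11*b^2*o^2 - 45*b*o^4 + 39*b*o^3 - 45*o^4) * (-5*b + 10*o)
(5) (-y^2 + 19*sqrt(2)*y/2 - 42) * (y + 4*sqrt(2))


(1) = -2*s^5 - 9*s^4 + 4*s^3 - 3*s^2 - 7*s - 9
(2) = d^5 - 8*d^4 - 2*d^3 + 72*d^2 - 63*d
(3) = -12*z^3 - 13*z^2 + z - 2
(4) = -5*b^5*o + 65*b^4*o^2 - 5*b^4*o - 305*b^3*o^3 + 65*b^3*o^2 + 615*b^2*o^4 - 305*b^2*o^3 - 450*b*o^5 + 615*b*o^4 - 450*o^5
(5) = -y^3 + 11*sqrt(2)*y^2/2 + 34*y - 168*sqrt(2)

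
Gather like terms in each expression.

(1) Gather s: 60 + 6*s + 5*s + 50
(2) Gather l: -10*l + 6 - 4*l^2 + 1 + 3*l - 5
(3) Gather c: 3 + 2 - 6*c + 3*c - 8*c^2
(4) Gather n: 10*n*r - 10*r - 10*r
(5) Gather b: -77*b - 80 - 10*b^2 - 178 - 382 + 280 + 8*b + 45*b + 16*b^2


(1) = 11*s + 110
(2) = -4*l^2 - 7*l + 2
(3) = -8*c^2 - 3*c + 5
(4) = 10*n*r - 20*r
(5) = 6*b^2 - 24*b - 360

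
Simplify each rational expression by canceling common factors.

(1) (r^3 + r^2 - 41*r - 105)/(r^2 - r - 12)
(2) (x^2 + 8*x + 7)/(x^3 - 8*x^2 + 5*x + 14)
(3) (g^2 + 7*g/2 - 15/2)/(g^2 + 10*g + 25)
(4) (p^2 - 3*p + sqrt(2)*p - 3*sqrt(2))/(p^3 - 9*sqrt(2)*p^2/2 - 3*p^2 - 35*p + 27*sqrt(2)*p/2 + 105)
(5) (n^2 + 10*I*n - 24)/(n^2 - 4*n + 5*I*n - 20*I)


(1) = (r^2 - 2*r - 35)/(r - 4)
(2) = (x + 7)/(x^2 - 9*x + 14)
(3) = (2*g - 3)/(2*g + 10)
(4) = (2*p + 2*sqrt(2))/(2*p^2 - 9*sqrt(2)*p - 70)
(5) = (n^2 + 10*I*n - 24)/(n^2 + n*(-4 + 5*I) - 20*I)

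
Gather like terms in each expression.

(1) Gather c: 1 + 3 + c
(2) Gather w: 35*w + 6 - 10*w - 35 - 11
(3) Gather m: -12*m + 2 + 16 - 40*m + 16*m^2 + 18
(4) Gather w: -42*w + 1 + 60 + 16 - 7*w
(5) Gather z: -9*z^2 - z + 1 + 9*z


(1) = c + 4
(2) = 25*w - 40
(3) = 16*m^2 - 52*m + 36
(4) = 77 - 49*w
(5) = -9*z^2 + 8*z + 1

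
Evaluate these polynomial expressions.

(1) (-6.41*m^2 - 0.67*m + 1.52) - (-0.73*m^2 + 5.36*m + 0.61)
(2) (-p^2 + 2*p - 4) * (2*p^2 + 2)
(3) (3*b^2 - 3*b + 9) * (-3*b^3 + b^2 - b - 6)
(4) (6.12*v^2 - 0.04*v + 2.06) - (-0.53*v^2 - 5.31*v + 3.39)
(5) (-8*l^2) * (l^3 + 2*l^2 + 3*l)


(1) = -5.68*m^2 - 6.03*m + 0.91
(2) = -2*p^4 + 4*p^3 - 10*p^2 + 4*p - 8
(3) = -9*b^5 + 12*b^4 - 33*b^3 - 6*b^2 + 9*b - 54
(4) = 6.65*v^2 + 5.27*v - 1.33
(5) = -8*l^5 - 16*l^4 - 24*l^3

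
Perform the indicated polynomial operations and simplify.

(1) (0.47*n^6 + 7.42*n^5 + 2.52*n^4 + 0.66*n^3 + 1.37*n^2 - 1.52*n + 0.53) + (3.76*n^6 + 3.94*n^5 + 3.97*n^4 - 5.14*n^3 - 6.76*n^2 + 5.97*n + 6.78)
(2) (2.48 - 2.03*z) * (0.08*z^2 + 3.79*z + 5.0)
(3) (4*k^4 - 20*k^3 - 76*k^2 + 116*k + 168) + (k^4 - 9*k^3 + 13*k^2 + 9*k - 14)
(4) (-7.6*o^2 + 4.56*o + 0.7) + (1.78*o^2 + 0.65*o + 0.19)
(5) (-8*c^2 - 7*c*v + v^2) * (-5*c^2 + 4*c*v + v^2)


(1) = 4.23*n^6 + 11.36*n^5 + 6.49*n^4 - 4.48*n^3 - 5.39*n^2 + 4.45*n + 7.31
(2) = -0.1624*z^3 - 7.4953*z^2 - 0.7508*z + 12.4
(3) = 5*k^4 - 29*k^3 - 63*k^2 + 125*k + 154
(4) = -5.82*o^2 + 5.21*o + 0.89
(5) = 40*c^4 + 3*c^3*v - 41*c^2*v^2 - 3*c*v^3 + v^4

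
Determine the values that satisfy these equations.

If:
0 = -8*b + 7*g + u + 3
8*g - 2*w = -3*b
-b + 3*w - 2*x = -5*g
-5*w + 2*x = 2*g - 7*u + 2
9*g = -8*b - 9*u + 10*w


Then:
b = 352/689
g = 7/106
u = 861/1378
w = 710/689
x = 4011/2756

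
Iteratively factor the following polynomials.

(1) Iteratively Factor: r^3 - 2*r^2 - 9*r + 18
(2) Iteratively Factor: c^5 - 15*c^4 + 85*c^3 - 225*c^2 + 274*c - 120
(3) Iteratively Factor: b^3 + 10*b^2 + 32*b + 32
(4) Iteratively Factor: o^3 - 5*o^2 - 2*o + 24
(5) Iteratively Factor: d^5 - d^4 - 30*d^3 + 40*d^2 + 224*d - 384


(1) = (r - 3)*(r^2 + r - 6) = (r - 3)*(r + 3)*(r - 2)
(2) = (c - 4)*(c^4 - 11*c^3 + 41*c^2 - 61*c + 30) = (c - 4)*(c - 1)*(c^3 - 10*c^2 + 31*c - 30) = (c - 4)*(c - 2)*(c - 1)*(c^2 - 8*c + 15) = (c - 5)*(c - 4)*(c - 2)*(c - 1)*(c - 3)
(3) = (b + 4)*(b^2 + 6*b + 8) = (b + 4)^2*(b + 2)
(4) = (o - 4)*(o^2 - o - 6) = (o - 4)*(o - 3)*(o + 2)
(5) = (d + 4)*(d^4 - 5*d^3 - 10*d^2 + 80*d - 96) = (d - 3)*(d + 4)*(d^3 - 2*d^2 - 16*d + 32) = (d - 3)*(d - 2)*(d + 4)*(d^2 - 16) = (d - 4)*(d - 3)*(d - 2)*(d + 4)*(d + 4)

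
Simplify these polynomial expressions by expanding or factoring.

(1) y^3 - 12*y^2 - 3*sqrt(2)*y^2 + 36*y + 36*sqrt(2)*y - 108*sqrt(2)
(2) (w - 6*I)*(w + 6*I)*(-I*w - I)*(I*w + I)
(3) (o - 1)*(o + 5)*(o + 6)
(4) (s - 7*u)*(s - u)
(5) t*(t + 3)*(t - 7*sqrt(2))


(1) = (y - 6)^2*(y - 3*sqrt(2))
(2) = w^4 + 2*w^3 + 37*w^2 + 72*w + 36
(3) = o^3 + 10*o^2 + 19*o - 30
(4) = s^2 - 8*s*u + 7*u^2
(5) = t^3 - 7*sqrt(2)*t^2 + 3*t^2 - 21*sqrt(2)*t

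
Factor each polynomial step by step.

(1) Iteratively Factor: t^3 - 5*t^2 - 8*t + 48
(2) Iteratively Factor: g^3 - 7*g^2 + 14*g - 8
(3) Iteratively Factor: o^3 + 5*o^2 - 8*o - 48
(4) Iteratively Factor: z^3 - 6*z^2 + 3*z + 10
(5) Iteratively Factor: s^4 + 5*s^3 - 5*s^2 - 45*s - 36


(1) = (t + 3)*(t^2 - 8*t + 16) = (t - 4)*(t + 3)*(t - 4)
(2) = (g - 1)*(g^2 - 6*g + 8) = (g - 4)*(g - 1)*(g - 2)
(3) = (o + 4)*(o^2 + o - 12) = (o + 4)^2*(o - 3)
(4) = (z + 1)*(z^2 - 7*z + 10) = (z - 5)*(z + 1)*(z - 2)
(5) = (s + 4)*(s^3 + s^2 - 9*s - 9) = (s + 1)*(s + 4)*(s^2 - 9) = (s - 3)*(s + 1)*(s + 4)*(s + 3)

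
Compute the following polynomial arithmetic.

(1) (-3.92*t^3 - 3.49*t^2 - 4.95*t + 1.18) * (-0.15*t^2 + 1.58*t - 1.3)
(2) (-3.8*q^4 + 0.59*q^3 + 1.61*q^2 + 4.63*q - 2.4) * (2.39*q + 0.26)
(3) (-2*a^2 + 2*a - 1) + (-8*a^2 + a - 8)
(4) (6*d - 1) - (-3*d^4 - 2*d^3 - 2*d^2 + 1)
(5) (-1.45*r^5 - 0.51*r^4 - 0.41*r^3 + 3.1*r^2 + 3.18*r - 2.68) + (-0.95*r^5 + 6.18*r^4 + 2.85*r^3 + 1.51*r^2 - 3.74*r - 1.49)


(1) = 0.588*t^5 - 5.6701*t^4 + 0.3243*t^3 - 3.461*t^2 + 8.2994*t - 1.534
(2) = -9.082*q^5 + 0.4221*q^4 + 4.0013*q^3 + 11.4843*q^2 - 4.5322*q - 0.624
(3) = -10*a^2 + 3*a - 9
(4) = 3*d^4 + 2*d^3 + 2*d^2 + 6*d - 2
(5) = -2.4*r^5 + 5.67*r^4 + 2.44*r^3 + 4.61*r^2 - 0.56*r - 4.17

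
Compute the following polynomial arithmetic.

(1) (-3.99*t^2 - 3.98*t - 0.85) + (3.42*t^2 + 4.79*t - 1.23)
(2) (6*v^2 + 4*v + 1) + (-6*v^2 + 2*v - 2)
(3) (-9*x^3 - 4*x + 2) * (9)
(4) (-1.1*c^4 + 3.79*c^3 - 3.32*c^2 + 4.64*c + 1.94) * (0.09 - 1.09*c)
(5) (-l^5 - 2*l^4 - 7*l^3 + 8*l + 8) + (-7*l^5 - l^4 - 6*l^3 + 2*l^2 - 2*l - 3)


(1) = -0.57*t^2 + 0.81*t - 2.08
(2) = 6*v - 1
(3) = -81*x^3 - 36*x + 18
(4) = 1.199*c^5 - 4.2301*c^4 + 3.9599*c^3 - 5.3564*c^2 - 1.697*c + 0.1746
(5) = -8*l^5 - 3*l^4 - 13*l^3 + 2*l^2 + 6*l + 5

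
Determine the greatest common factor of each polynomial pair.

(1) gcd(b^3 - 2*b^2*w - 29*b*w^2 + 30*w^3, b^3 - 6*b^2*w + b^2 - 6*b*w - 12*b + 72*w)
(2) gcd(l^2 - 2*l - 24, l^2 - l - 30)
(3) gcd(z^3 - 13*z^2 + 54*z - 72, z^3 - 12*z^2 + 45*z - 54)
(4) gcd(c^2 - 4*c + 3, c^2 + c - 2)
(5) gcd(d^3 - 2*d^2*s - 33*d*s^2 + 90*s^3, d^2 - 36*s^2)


(1) = gcd((b - 6*w)*(b - w)*(b + 5*w), (b - 3)*(b + 4)*(b - 6*w)) = -b + 6*w
(2) = l - 6
(3) = z^2 - 9*z + 18
(4) = gcd((c - 3)*(c - 1), (c - 1)*(c + 2)) = c - 1
(5) = gcd((d - 5*s)*(d - 3*s)*(d + 6*s), (d - 6*s)*(d + 6*s)) = d + 6*s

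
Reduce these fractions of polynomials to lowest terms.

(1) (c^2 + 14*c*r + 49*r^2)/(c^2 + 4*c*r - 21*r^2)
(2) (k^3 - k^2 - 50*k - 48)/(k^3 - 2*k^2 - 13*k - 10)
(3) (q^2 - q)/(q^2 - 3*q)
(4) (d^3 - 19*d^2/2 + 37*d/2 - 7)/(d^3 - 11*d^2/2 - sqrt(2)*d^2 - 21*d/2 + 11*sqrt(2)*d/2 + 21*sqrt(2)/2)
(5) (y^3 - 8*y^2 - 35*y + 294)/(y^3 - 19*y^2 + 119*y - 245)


(1) = (-c - 7*r)/(-c + 3*r)
(2) = (k^2 - 2*k - 48)/(k^2 - 3*k - 10)
(3) = (q - 1)/(q - 3)
(4) = (4*d^2 - 10*d + 4)/(4*d^2 + d*(6 - 4*sqrt(2)) - 6*sqrt(2))
(5) = (y + 6)/(y - 5)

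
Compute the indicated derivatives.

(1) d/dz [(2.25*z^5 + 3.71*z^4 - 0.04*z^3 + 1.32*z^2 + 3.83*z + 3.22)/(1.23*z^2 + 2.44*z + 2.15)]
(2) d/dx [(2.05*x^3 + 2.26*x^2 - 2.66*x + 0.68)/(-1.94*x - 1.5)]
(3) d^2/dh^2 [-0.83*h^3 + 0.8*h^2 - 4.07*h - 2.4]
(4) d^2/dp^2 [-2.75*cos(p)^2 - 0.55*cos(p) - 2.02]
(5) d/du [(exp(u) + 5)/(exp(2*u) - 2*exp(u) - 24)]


(1) = (8.3025*z^6 + 31.0866*z^5 + 51.2955*z^4 + 31.7108*z^3 - 1.7481*z^2 - 2.2452*z + 0.3777)/(1.5129*z^4 + 6.0024*z^3 + 11.2426*z^2 + 10.492*z + 4.6225)
(2) = (-7.954*x^3 - 13.6094*x^2 - 6.78*x + 5.3092)/(3.7636*x^2 + 5.82*x + 2.25)
(3) = 1.6 - 4.98*h
(4) = 0.55*cos(p) + 5.5*cos(2*p)
(5) = (2*(1 - exp(u))*(exp(u) + 5) + exp(2*u) - 2*exp(u) - 24)*exp(u)/(-exp(2*u) + 2*exp(u) + 24)^2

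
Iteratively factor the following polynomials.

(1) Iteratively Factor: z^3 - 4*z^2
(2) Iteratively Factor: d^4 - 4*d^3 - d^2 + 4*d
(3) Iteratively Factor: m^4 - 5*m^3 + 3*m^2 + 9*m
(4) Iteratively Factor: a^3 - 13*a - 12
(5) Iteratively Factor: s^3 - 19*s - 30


(1) = (z)*(z^2 - 4*z) = z^2*(z - 4)
(2) = (d)*(d^3 - 4*d^2 - d + 4) = d*(d + 1)*(d^2 - 5*d + 4) = d*(d - 4)*(d + 1)*(d - 1)
(3) = (m - 3)*(m^3 - 2*m^2 - 3*m) = (m - 3)^2*(m^2 + m) = (m - 3)^2*(m + 1)*(m)
(4) = (a + 1)*(a^2 - a - 12) = (a - 4)*(a + 1)*(a + 3)
(5) = (s + 2)*(s^2 - 2*s - 15) = (s + 2)*(s + 3)*(s - 5)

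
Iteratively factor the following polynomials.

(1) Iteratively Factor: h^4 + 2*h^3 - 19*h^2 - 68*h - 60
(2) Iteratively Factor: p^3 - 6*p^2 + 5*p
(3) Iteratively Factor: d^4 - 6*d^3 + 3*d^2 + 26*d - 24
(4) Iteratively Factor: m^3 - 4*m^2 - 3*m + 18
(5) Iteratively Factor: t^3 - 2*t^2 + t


(1) = (h + 2)*(h^3 - 19*h - 30) = (h + 2)^2*(h^2 - 2*h - 15) = (h + 2)^2*(h + 3)*(h - 5)
(2) = (p - 5)*(p^2 - p) = p*(p - 5)*(p - 1)
(3) = (d - 3)*(d^3 - 3*d^2 - 6*d + 8) = (d - 3)*(d - 1)*(d^2 - 2*d - 8) = (d - 3)*(d - 1)*(d + 2)*(d - 4)
(4) = (m - 3)*(m^2 - m - 6) = (m - 3)^2*(m + 2)
(5) = (t)*(t^2 - 2*t + 1) = t*(t - 1)*(t - 1)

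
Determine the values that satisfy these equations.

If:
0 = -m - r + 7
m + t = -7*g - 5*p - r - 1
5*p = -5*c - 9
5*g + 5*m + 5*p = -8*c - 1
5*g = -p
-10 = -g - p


Then:
c = -143/10
g = -5/2
m = 317/25
p = 25/2
r = -142/25
t = -53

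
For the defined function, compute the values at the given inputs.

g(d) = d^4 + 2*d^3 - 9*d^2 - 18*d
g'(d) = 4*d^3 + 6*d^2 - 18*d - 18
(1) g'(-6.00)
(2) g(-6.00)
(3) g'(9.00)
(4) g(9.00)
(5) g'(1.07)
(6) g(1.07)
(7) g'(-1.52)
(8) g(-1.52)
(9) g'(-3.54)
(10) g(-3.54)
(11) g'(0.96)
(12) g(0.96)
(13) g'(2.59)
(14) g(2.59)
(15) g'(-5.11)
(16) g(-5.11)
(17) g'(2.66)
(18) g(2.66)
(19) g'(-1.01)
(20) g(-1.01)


(1) = -558.00
(2) = 648.00
(3) = 3222.00
(4) = 7128.00
(5) = -25.49
(6) = -25.80
(7) = 9.18
(8) = 4.88
(9) = -56.54
(10) = 19.25
(11) = -26.21
(12) = -22.96
(13) = 45.12
(14) = -27.25
(15) = -303.08
(16) = 271.95
(17) = 51.86
(18) = -23.85
(19) = 2.18
(20) = 7.98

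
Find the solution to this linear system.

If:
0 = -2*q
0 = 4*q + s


Then:
q = 0
s = 0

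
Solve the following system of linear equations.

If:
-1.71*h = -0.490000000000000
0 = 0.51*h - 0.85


Then:
No Solution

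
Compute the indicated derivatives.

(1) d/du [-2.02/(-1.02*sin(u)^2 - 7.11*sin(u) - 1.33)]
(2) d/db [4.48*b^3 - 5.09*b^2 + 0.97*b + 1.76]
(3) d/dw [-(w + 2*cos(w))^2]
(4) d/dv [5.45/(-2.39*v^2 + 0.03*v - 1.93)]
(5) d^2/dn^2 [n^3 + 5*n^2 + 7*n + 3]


(1) = -(4.1208*sin(u) + 14.3622)*cos(u)/(1.02*sin(u)^2 + 7.11*sin(u) + 1.33)^2
(2) = 13.44*b^2 - 10.18*b + 0.97
(3) = 2*(w + 2*cos(w))*(2*sin(w) - 1)
(4) = (26.051*v - 0.1635)/(2.39*v^2 - 0.03*v + 1.93)^2
(5) = 6*n + 10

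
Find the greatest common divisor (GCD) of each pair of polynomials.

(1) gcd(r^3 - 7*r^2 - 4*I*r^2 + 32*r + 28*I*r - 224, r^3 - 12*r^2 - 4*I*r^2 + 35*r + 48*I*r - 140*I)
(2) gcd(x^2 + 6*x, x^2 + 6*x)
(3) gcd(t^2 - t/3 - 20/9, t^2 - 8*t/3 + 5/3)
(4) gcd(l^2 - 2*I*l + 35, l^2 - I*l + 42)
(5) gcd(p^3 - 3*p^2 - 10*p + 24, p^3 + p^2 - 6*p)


(1) = r - 7
(2) = gcd(x*(x + 6), x*(x + 6)) = x^2 + 6*x
(3) = gcd((t - 5/3)*(t + 4/3), (t - 5/3)*(t - 1)) = t - 5/3
(4) = l - 7*I
(5) = p^2 + p - 6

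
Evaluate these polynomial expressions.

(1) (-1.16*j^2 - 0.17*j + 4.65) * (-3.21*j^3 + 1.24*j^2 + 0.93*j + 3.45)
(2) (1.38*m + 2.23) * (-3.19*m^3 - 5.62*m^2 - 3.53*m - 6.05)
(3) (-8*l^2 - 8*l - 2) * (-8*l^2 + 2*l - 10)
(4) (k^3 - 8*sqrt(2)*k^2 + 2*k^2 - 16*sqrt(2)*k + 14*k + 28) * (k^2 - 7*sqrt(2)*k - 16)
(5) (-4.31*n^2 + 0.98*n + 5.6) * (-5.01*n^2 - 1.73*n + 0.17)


(1) = 3.7236*j^5 - 0.8927*j^4 - 16.2161*j^3 + 1.6059*j^2 + 3.738*j + 16.0425
(2) = -4.4022*m^4 - 14.8693*m^3 - 17.404*m^2 - 16.2209*m - 13.4915
(3) = 64*l^4 + 48*l^3 + 80*l^2 + 76*l + 20
(4) = k^5 - 15*sqrt(2)*k^4 + 2*k^4 - 30*sqrt(2)*k^3 + 110*k^3 + 30*sqrt(2)*k^2 + 220*k^2 - 224*k + 60*sqrt(2)*k - 448
(5) = 21.5931*n^4 + 2.5465*n^3 - 30.4841*n^2 - 9.5214*n + 0.952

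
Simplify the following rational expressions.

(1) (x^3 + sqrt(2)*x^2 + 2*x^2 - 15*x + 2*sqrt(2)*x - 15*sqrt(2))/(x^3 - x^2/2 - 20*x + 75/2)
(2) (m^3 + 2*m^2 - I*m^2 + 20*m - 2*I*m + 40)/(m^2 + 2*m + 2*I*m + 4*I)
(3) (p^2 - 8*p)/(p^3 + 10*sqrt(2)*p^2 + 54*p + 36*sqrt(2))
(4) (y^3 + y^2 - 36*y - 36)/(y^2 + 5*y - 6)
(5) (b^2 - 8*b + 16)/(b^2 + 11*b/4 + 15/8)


(1) = (2*x + 2*sqrt(2))/(2*x - 5)
(2) = (m^2 - I*m + 20)/(m + 2*I)
(3) = (p^2 - 8*p)/(p^3 + 10*sqrt(2)*p^2 + 54*p + 36*sqrt(2))
(4) = (y^2 - 5*y - 6)/(y - 1)
(5) = (8*b^2 - 64*b + 128)/(8*b^2 + 22*b + 15)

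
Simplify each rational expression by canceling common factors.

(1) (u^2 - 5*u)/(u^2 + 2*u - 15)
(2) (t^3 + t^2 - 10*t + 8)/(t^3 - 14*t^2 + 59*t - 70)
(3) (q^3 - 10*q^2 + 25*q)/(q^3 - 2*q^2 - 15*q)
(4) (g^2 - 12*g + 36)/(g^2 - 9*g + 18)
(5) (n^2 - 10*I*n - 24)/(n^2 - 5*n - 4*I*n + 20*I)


(1) = (u^2 - 5*u)/(u^2 + 2*u - 15)
(2) = (t^2 + 3*t - 4)/(t^2 - 12*t + 35)
(3) = (q - 5)/(q + 3)
(4) = (g - 6)/(g - 3)
(5) = (n - 6*I)/(n - 5)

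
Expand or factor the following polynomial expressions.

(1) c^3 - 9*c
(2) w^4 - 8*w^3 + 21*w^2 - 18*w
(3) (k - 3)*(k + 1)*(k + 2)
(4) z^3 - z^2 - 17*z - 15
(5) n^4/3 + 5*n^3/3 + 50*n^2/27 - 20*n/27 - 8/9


(1) = c*(c - 3)*(c + 3)
(2) = w*(w - 3)^2*(w - 2)
(3) = k^3 - 7*k - 6
(4) = (z - 5)*(z + 1)*(z + 3)
(5) = (n/3 + 1)*(n - 2/3)*(n + 2/3)*(n + 2)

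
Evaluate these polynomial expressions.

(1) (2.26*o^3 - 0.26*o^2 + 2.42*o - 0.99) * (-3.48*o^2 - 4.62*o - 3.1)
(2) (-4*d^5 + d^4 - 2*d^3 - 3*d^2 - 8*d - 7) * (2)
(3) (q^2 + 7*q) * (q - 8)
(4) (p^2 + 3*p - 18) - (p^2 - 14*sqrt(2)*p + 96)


(1) = -7.8648*o^5 - 9.5364*o^4 - 14.2264*o^3 - 6.9292*o^2 - 2.9282*o + 3.069
(2) = -8*d^5 + 2*d^4 - 4*d^3 - 6*d^2 - 16*d - 14
(3) = q^3 - q^2 - 56*q
(4) = 3*p + 14*sqrt(2)*p - 114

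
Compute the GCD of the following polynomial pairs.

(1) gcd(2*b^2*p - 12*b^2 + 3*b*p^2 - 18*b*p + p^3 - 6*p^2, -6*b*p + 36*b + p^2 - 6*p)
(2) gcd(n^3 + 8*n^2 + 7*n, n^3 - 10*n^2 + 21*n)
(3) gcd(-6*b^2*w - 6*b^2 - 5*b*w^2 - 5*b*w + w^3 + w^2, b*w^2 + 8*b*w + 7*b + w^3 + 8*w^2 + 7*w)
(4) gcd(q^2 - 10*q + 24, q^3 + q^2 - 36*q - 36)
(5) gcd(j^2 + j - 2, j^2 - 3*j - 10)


(1) = gcd((b + p)*(2*b + p)*(p - 6), (-6*b + p)*(p - 6)) = p - 6
(2) = n
(3) = b*w + b + w^2 + w
(4) = gcd((q - 6)*(q - 4), (q - 6)*(q + 1)*(q + 6)) = q - 6
(5) = gcd((j - 1)*(j + 2), (j - 5)*(j + 2)) = j + 2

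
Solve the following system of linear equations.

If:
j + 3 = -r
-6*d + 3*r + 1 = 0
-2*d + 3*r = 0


Then:
d = 1/4
j = -19/6
r = 1/6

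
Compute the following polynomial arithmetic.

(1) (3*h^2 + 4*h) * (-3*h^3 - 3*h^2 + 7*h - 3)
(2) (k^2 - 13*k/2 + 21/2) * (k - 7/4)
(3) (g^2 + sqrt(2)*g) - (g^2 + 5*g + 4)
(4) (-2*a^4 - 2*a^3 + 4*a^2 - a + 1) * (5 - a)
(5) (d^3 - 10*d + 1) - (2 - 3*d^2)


(1) = -9*h^5 - 21*h^4 + 9*h^3 + 19*h^2 - 12*h
(2) = k^3 - 33*k^2/4 + 175*k/8 - 147/8
(3) = -5*g + sqrt(2)*g - 4
(4) = 2*a^5 - 8*a^4 - 14*a^3 + 21*a^2 - 6*a + 5
(5) = d^3 + 3*d^2 - 10*d - 1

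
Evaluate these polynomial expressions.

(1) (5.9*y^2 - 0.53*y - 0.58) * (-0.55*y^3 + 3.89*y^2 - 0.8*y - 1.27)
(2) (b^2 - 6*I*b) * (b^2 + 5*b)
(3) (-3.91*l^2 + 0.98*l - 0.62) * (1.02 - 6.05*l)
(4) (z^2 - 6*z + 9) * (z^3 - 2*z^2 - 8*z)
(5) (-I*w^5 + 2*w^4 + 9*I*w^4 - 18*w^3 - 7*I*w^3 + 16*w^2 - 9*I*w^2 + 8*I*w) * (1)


(1) = -3.245*y^5 + 23.2425*y^4 - 6.4627*y^3 - 9.3252*y^2 + 1.1371*y + 0.7366
(2) = b^4 + 5*b^3 - 6*I*b^3 - 30*I*b^2
(3) = 23.6555*l^3 - 9.9172*l^2 + 4.7506*l - 0.6324
(4) = z^5 - 8*z^4 + 13*z^3 + 30*z^2 - 72*z
(5) = -I*w^5 + 2*w^4 + 9*I*w^4 - 18*w^3 - 7*I*w^3 + 16*w^2 - 9*I*w^2 + 8*I*w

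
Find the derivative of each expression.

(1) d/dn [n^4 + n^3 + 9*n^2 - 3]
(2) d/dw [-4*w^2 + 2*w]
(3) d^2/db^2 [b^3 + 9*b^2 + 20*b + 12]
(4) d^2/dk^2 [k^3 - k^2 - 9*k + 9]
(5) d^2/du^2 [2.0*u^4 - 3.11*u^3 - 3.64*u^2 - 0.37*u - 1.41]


(1) = n*(4*n^2 + 3*n + 18)
(2) = 2 - 8*w
(3) = 6*b + 18
(4) = 6*k - 2
(5) = 24.0*u^2 - 18.66*u - 7.28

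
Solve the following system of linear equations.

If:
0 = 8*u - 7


Then:
u = 7/8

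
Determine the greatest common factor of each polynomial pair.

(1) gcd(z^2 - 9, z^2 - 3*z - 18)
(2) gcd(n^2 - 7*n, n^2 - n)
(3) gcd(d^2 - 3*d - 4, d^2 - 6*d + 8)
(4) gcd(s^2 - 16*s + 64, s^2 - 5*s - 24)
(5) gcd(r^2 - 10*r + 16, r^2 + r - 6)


(1) = gcd((z - 3)*(z + 3), (z - 6)*(z + 3)) = z + 3
(2) = gcd(n*(n - 7), n*(n - 1)) = n
(3) = gcd((d - 4)*(d + 1), (d - 4)*(d - 2)) = d - 4
(4) = gcd((s - 8)^2, (s - 8)*(s + 3)) = s - 8
(5) = r - 2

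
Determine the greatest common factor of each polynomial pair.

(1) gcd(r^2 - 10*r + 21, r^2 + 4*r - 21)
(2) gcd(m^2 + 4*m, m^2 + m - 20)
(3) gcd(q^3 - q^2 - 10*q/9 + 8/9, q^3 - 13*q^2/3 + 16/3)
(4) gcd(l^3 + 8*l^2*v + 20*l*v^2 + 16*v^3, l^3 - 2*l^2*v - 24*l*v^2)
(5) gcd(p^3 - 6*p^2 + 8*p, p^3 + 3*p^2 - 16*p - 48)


(1) = r - 3
(2) = gcd(m*(m + 4), (m - 4)*(m + 5)) = 1
(3) = gcd((q - 4/3)*(q - 2/3)*(q + 1), (q - 4)*(q - 4/3)*(q + 1)) = q^2 - q/3 - 4/3
(4) = l + 4*v
(5) = p - 4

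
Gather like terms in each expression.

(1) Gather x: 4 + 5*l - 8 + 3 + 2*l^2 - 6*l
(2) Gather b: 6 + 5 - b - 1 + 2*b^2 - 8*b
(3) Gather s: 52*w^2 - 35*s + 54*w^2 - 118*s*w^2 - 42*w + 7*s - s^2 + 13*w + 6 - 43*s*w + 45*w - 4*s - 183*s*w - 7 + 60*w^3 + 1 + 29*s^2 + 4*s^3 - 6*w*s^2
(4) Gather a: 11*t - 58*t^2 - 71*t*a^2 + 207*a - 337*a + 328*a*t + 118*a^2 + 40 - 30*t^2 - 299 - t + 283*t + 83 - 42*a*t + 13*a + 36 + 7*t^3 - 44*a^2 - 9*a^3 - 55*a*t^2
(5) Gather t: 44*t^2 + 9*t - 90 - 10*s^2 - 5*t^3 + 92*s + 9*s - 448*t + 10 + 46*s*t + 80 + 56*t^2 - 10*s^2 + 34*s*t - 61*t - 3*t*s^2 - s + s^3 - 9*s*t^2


(1) = 2*l^2 - l - 1
(2) = 2*b^2 - 9*b + 10
(3) = 4*s^3 + s^2*(28 - 6*w) + s*(-118*w^2 - 226*w - 32) + 60*w^3 + 106*w^2 + 16*w
(4) = -9*a^3 + a^2*(74 - 71*t) + a*(-55*t^2 + 286*t - 117) + 7*t^3 - 88*t^2 + 293*t - 140
(5) = s^3 - 20*s^2 + 100*s - 5*t^3 + t^2*(100 - 9*s) + t*(-3*s^2 + 80*s - 500)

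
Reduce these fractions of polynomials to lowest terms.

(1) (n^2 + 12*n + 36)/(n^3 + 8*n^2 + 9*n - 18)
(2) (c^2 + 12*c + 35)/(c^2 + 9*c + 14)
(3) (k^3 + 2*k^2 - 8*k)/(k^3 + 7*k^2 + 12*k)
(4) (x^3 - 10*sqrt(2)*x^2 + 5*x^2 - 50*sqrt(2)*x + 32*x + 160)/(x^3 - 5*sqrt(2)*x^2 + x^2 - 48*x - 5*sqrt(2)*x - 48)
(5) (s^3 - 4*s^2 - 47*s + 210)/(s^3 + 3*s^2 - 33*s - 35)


(1) = (n + 6)/(n^2 + 2*n - 3)
(2) = (c + 5)/(c + 2)
(3) = (k - 2)/(k + 3)
(4) = (x^2 + x*(5 - 2*sqrt(2)) - 10*sqrt(2))/(x^2 + x*(1 + 3*sqrt(2)) + 3*sqrt(2))
(5) = (s - 6)/(s + 1)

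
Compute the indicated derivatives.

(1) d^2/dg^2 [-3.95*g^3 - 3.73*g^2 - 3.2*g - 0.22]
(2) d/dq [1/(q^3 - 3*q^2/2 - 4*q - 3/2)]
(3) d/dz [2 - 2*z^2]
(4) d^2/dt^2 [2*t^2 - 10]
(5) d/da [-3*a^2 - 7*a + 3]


(1) = -23.7*g - 7.46
(2) = 4*(-3*q^2 + 3*q + 4)/(-2*q^3 + 3*q^2 + 8*q + 3)^2
(3) = -4*z
(4) = 4
(5) = -6*a - 7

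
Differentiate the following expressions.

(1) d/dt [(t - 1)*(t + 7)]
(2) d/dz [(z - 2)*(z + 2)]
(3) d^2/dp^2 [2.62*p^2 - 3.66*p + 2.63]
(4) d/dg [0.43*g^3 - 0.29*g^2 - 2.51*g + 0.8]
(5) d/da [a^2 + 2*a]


(1) = 2*t + 6
(2) = 2*z
(3) = 5.24000000000000
(4) = 1.29*g^2 - 0.58*g - 2.51
(5) = 2*a + 2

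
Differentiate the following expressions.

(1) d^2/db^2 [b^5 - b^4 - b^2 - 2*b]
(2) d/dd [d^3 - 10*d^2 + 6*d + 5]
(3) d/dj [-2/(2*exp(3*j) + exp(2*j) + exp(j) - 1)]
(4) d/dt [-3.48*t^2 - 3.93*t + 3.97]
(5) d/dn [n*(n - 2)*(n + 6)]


(1) = 20*b^3 - 12*b^2 - 2
(2) = 3*d^2 - 20*d + 6
(3) = (12*exp(2*j) + 4*exp(j) + 2)*exp(j)/(2*exp(3*j) + exp(2*j) + exp(j) - 1)^2
(4) = -6.96*t - 3.93
(5) = 3*n^2 + 8*n - 12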